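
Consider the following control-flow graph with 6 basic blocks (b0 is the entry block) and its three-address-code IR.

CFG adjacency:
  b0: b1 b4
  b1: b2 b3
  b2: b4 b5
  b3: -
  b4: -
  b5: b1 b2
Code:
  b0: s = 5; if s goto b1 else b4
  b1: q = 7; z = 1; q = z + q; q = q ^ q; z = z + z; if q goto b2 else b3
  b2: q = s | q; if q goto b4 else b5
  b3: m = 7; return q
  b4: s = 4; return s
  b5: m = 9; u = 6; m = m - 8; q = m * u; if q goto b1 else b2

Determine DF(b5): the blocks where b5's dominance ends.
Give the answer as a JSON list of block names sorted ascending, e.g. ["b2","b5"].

Answer: ["b1", "b2"]

Working:
idom tree: b1←b0 b2←b1 b3←b1 b4←b0 b5←b2
Dom∩ at merges:
  b1: preds {b0,b5}: {b0} ∩ {b0,b1,b2,b5} = {b0}; idom=b0
  b2: preds {b1,b5}: {b0,b1} ∩ {b0,b1,b2,b5} = {b0,b1}; idom=b1
  b4: preds {b0,b2}: {b0} ∩ {b0,b1,b2} = {b0}; idom=b0

DF derivation:
  b1←b0: walk · to b0
  b1←b5: walk b5→b2→b1 to b0
  b2←b1: walk · to b1
  b2←b5: walk b5→b2 to b1
  b4←b0: walk · to b0
  b4←b2: walk b2→b1 to b0
  DF(b0)=∅
  DF(b1)={b1,b4}
  DF(b2)={b1,b2,b4}
  DF(b3)=∅
  DF(b4)=∅
  DF(b5)={b1,b2}

DF(b5) = ["b1", "b2"]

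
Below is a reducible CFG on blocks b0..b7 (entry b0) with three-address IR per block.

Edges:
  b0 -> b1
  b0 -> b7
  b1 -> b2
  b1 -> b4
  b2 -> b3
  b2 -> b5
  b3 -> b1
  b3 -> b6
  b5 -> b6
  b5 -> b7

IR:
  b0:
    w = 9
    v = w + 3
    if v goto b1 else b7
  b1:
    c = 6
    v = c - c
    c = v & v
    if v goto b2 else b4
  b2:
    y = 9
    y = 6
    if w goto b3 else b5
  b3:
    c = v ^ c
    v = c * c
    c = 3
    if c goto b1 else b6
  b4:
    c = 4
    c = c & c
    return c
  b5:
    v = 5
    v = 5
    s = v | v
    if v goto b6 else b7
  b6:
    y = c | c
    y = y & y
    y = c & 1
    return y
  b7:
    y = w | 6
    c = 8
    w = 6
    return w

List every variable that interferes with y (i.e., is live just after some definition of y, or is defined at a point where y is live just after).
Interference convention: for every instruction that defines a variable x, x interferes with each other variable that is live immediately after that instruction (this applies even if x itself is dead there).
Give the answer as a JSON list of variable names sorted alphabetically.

Block summaries:
  b0 def {v,w} use ∅
  b1 def {c,v} use ∅
  b2 def {y} use {w}
  b3 def {c,v} use {c,v}
  b4 def {c} use ∅
  b5 def {s,v} use ∅
  b6 def {y} use {c}
  b7 def {c,w,y} use {w}

Liveness:
  b0: in=∅ out={w}
  b1: in={w} out={c,v,w}
  b2: in={c,v,w} out={c,v,w}
  b3: in={c,v,w} out={c,w}
  b4: in=∅ out=∅
  b5: in={c,w} out={c,w}
  b6: in={c} out=∅
  b7: in={w} out=∅

Conflict graph:
  c — {s,v,w,y}
  s — {c,v,w}
  v — {c,s,w,y}
  w — {c,s,v,y}
  y — {c,v,w}

N(y) = ["c", "v", "w"]

Answer: ["c", "v", "w"]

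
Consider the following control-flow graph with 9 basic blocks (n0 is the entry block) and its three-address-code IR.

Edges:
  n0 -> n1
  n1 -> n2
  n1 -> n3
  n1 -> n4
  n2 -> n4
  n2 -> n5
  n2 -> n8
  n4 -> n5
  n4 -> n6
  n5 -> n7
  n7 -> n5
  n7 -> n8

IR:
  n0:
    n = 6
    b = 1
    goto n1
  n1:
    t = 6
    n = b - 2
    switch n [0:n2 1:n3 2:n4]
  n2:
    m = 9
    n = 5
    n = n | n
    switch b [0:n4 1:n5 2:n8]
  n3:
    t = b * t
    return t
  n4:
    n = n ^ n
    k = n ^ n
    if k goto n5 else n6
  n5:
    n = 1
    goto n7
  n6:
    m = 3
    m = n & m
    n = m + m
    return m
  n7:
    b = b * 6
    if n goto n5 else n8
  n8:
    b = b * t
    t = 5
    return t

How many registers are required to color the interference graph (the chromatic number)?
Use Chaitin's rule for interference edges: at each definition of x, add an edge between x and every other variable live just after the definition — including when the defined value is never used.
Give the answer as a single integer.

def/use:
  n0 def {b,n} use ∅
  n1 def {n,t} use {b}
  n2 def {m,n} use {b}
  n3 def {t} use {b,t}
  n4 def {k,n} use {n}
  n5 def {n} use ∅
  n6 def {m,n} use {n}
  n7 def {b} use {b,n}
  n8 def {b,t} use {b,t}

Liveness:
  n0: in=∅ out={b}
  n1: in={b} out={b,n,t}
  n2: in={b,t} out={b,n,t}
  n3: in={b,t} out=∅
  n4: in={b,n,t} out={b,n,t}
  n5: in={b,t} out={b,n,t}
  n6: in={n} out=∅
  n7: in={b,n,t} out={b,t}
  n8: in={b,t} out=∅

Interference:
  b↔{k,m,n,t}
  k↔{b,n,t}
  m↔{b,n,t}
  n↔{b,k,m,t}
  t↔{b,k,m,n}

Chromatic number:
  lower bound: {b,k,n,t} mutually conflict ⇒ χ ≥ 4
  4-colouring: c0={b}  c1={n}  c2={t}  c3={k,m}
  χ = 4

Answer: 4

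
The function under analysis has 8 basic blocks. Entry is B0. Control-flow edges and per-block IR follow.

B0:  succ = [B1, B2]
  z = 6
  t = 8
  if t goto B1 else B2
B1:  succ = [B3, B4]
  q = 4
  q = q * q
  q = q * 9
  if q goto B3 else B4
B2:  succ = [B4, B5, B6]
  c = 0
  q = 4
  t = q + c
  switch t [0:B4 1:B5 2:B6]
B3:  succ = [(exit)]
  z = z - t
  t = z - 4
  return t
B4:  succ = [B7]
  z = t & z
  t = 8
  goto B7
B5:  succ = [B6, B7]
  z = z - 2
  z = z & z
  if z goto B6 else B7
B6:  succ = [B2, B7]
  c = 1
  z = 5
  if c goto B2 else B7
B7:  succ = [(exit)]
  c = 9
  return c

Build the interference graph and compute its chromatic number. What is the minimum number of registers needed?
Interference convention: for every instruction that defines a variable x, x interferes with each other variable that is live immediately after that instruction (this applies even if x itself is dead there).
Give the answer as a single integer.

def/use:
  B0 def {t,z} use ∅
  B1 def {q} use ∅
  B2 def {c,q,t} use ∅
  B3 def {t,z} use {t,z}
  B4 def {t,z} use {t,z}
  B5 def {z} use {z}
  B6 def {c,z} use ∅
  B7 def {c} use ∅

Live sets:
  live B0: ∅→{t,z}
  live B1: {t,z}→{t,z}
  live B2: {z}→{t,z}
  live B3: {t,z}→∅
  live B4: {t,z}→∅
  live B5: {z}→∅
  live B6: ∅→{z}
  live B7: ∅→∅

Interfere edges:
  c — {q,z}
  q — {c,t,z}
  t — {q,z}
  z — {c,q,t}

Colouring:
  clique {c,q,z} ⇒ need ≥ 3
  assign c→c2 q→c0 t→c2 z→c1 — no edge inside a register ⇒ χ ≤ 3
  χ = 3

Answer: 3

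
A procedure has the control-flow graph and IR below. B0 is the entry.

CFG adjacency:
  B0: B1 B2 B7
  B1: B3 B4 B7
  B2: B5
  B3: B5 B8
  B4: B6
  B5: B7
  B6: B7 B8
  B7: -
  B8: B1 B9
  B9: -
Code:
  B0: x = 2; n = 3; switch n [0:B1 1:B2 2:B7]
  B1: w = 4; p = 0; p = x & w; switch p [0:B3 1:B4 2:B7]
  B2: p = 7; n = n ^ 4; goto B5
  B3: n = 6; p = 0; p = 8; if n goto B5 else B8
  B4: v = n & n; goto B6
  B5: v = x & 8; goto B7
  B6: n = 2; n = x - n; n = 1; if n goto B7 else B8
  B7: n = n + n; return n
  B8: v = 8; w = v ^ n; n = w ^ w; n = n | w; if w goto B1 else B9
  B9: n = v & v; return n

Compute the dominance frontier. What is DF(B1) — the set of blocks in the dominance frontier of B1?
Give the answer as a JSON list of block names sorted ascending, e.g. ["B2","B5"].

idom tree: B1←B0 B2←B0 B3←B1 B4←B1 B5←B0 B6←B4 B7←B0 B8←B1 B9←B8
Dom∩ at merges:
  B1: preds {B0,B8}: {B0} ∩ {B0,B1,B8} = {B0}; idom=B0
  B5: preds {B2,B3}: {B0,B2} ∩ {B0,B1,B3} = {B0}; idom=B0
  B7: preds {B0,B1,B5,B6}: {B0} ∩ {B0,B1} ∩ {B0,B5} ∩ {B0,B1,B4,B6} = {B0}; idom=B0
  B8: preds {B3,B6}: {B0,B1,B3} ∩ {B0,B1,B4,B6} = {B0,B1}; idom=B1

DF derivation:
  join B1 pred B0: · stop@B0
  join B1 pred B8: B8→B1 stop@B0
  join B5 pred B2: B2 stop@B0
  join B5 pred B3: B3→B1 stop@B0
  join B7 pred B0: · stop@B0
  join B7 pred B1: B1 stop@B0
  join B7 pred B5: B5 stop@B0
  join B7 pred B6: B6→B4→B1 stop@B0
  join B8 pred B3: B3 stop@B1
  join B8 pred B6: B6→B4 stop@B1
  DF(B0)=∅
  DF(B1)={B1,B5,B7}
  DF(B2)={B5}
  DF(B3)={B5,B8}
  DF(B4)={B7,B8}
  DF(B5)={B7}
  DF(B6)={B7,B8}
  DF(B7)=∅
  DF(B8)={B1}
  DF(B9)=∅

DF(B1) = ["B1", "B5", "B7"]

Answer: ["B1", "B5", "B7"]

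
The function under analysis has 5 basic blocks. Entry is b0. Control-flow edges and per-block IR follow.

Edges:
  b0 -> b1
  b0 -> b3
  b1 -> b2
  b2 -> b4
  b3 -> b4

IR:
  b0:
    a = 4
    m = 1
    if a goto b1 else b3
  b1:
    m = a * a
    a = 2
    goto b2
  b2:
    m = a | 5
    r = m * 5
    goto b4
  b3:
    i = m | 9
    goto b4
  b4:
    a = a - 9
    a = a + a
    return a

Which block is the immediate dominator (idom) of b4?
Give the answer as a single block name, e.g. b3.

idom tree: b1←b0 b2←b1 b3←b0 b4←b0
Join-block Dom:
  b4: preds {b2,b3}: {b0,b1,b2} ∩ {b0,b3} = {b0}; idom=b0

idom(b4) = b0

Answer: b0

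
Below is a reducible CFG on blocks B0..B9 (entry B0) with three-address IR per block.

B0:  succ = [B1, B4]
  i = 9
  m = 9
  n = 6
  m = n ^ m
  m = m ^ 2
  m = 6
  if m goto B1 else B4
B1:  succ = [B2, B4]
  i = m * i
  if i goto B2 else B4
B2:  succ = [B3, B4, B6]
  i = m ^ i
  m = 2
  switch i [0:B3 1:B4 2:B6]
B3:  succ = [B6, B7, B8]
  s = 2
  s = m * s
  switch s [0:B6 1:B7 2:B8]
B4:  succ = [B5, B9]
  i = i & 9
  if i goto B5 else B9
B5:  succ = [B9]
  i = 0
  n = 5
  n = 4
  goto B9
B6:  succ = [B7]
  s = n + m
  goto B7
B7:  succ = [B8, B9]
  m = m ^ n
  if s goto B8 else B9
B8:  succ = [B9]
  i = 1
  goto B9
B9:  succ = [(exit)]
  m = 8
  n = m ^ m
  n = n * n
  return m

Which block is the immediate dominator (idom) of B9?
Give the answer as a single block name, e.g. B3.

idom tree: B1←B0 B2←B1 B3←B2 B4←B0 B5←B4 B6←B2 B7←B2 B8←B2 B9←B0
Join-block Dom:
  B4: preds {B0,B1,B2}: {B0} ∩ {B0,B1} ∩ {B0,B1,B2} = {B0}; idom=B0
  B6: preds {B2,B3}: {B0,B1,B2} ∩ {B0,B1,B2,B3} = {B0,B1,B2}; idom=B2
  B7: preds {B3,B6}: {B0,B1,B2,B3} ∩ {B0,B1,B2,B6} = {B0,B1,B2}; idom=B2
  B8: preds {B3,B7}: {B0,B1,B2,B3} ∩ {B0,B1,B2,B7} = {B0,B1,B2}; idom=B2
  B9: preds {B4,B5,B7,B8}: {B0,B4} ∩ {B0,B4,B5} ∩ {B0,B1,B2,B7} ∩ {B0,B1,B2,B8} = {B0}; idom=B0

idom(B9) = B0

Answer: B0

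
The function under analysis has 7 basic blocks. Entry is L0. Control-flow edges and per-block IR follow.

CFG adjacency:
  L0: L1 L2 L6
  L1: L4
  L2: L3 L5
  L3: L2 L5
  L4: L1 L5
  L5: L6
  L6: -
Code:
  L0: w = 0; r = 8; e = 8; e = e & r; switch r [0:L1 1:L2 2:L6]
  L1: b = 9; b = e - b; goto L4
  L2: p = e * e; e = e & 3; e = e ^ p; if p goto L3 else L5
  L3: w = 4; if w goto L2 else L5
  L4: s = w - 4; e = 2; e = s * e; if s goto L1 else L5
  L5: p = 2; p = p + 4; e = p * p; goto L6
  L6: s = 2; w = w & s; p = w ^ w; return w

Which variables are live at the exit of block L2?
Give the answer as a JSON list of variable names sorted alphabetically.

Answer: ["e", "w"]

Derivation:
def/use:
  L0: {e,r,w} / ∅
  L1: {b} / {e}
  L2: {e,p} / {e}
  L3: {w} / ∅
  L4: {e,s} / {w}
  L5: {e,p} / ∅
  L6: {p,s,w} / {w}

Live sets:
  L0: in=∅ out={e,w}
  L1: in={e,w} out={w}
  L2: in={e,w} out={e,w}
  L3: in={e} out={e,w}
  L4: in={w} out={e,w}
  L5: in={w} out={w}
  L6: in={w} out=∅

live-out(L2) = ["e", "w"]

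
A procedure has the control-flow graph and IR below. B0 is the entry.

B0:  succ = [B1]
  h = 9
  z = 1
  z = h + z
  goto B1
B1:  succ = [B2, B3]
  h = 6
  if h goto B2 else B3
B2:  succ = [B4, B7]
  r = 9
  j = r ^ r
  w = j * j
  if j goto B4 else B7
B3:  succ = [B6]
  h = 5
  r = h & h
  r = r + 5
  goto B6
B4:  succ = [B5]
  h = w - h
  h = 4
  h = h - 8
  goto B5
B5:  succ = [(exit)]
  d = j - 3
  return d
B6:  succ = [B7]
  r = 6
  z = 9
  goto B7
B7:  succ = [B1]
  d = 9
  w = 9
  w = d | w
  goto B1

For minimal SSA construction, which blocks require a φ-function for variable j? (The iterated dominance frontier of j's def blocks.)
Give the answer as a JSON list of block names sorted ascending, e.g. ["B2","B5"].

idom tree: B1←B0 B2←B1 B3←B1 B4←B2 B5←B4 B6←B3 B7←B1
Dom at joins:
  B1: preds {B0,B7}: {B0} ∩ {B0,B1,B7} = {B0}; idom=B0
  B7: preds {B2,B6}: {B0,B1,B2} ∩ {B0,B1,B3,B6} = {B0,B1}; idom=B1

Frontier:
  join B1 pred B0: · stop@B0
  join B1 pred B7: B7→B1 stop@B0
  join B7 pred B2: B2 stop@B1
  join B7 pred B6: B6→B3 stop@B1
  B0 → ∅
  B1 → {B1}
  B2 → {B7}
  B3 → {B7}
  B4 → ∅
  B5 → ∅
  B6 → {B7}
  B7 → {B1}

φ for j: defs {B2}
  DF⁺ = {B1,B7}

Answer: ["B1", "B7"]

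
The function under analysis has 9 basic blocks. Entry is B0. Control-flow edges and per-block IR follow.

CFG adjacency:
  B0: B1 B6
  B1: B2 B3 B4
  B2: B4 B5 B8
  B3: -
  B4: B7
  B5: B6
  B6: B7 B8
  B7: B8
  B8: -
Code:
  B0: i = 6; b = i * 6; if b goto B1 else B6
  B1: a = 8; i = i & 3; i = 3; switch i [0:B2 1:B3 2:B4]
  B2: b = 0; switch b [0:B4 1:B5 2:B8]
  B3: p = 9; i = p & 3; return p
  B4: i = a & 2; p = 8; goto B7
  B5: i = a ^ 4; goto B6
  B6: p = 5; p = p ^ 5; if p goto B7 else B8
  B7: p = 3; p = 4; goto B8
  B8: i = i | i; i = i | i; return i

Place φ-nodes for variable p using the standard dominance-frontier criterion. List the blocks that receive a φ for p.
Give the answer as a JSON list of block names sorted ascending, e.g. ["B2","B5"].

idom tree: B1←B0 B2←B1 B3←B1 B4←B1 B5←B2 B6←B0 B7←B0 B8←B0
Join-block Dom:
  B4: preds {B1,B2}: {B0,B1} ∩ {B0,B1,B2} = {B0,B1}; idom=B1
  B6: preds {B0,B5}: {B0} ∩ {B0,B1,B2,B5} = {B0}; idom=B0
  B7: preds {B4,B6}: {B0,B1,B4} ∩ {B0,B6} = {B0}; idom=B0
  B8: preds {B2,B6,B7}: {B0,B1,B2} ∩ {B0,B6} ∩ {B0,B7} = {B0}; idom=B0

Frontier:
  B4←B1: walk · to B1
  B4←B2: walk B2 to B1
  B6←B0: walk · to B0
  B6←B5: walk B5→B2→B1 to B0
  B7←B4: walk B4→B1 to B0
  B7←B6: walk B6 to B0
  B8←B2: walk B2→B1 to B0
  B8←B6: walk B6 to B0
  B8←B7: walk B7 to B0
  B0 → ∅
  B1 → {B6,B7,B8}
  B2 → {B4,B6,B8}
  B3 → ∅
  B4 → {B7}
  B5 → {B6}
  B6 → {B7,B8}
  B7 → {B8}
  B8 → ∅

φ for p: defs {B3,B4,B6,B7}
  DF⁺ = {B7,B8}

Answer: ["B7", "B8"]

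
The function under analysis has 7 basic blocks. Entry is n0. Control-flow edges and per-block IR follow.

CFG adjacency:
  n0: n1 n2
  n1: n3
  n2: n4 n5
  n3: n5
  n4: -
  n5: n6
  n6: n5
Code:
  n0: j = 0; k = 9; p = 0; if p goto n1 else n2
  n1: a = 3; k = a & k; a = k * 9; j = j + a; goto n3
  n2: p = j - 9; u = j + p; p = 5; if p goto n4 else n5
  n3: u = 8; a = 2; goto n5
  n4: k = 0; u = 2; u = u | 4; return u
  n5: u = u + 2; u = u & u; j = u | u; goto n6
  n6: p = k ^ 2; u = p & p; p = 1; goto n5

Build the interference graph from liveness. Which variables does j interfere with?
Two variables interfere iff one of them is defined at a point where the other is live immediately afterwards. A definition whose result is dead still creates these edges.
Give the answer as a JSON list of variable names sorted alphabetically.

Per-block:
  n0: {j,k,p} / ∅
  n1: {a,j,k} / {j,k}
  n2: {p,u} / {j}
  n3: {a,u} / ∅
  n4: {k,u} / ∅
  n5: {j,u} / {u}
  n6: {p,u} / {k}

Live sets:
  live n0: ∅→{j,k}
  live n1: {j,k}→{k}
  live n2: {j,k}→{k,u}
  live n3: {k}→{k,u}
  live n4: ∅→∅
  live n5: {k,u}→{k}
  live n6: {k}→{k,u}

Conflict graph:
  a — {j,k,u}
  j — {a,k,p}
  k — {a,j,p,u}
  p — {j,k,u}
  u — {a,k,p}

N(j) = ["a", "k", "p"]

Answer: ["a", "k", "p"]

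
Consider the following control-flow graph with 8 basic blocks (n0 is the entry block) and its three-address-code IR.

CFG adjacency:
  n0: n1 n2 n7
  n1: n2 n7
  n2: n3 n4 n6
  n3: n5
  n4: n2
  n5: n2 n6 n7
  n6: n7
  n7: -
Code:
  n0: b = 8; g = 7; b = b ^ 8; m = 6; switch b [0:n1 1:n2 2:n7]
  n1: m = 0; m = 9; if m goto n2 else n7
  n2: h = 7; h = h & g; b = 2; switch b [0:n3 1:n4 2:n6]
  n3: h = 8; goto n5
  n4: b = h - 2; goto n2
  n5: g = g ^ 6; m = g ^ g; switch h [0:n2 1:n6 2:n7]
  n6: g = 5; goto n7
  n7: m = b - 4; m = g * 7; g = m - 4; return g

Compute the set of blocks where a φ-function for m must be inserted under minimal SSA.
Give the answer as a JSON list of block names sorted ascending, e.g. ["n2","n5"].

idom tree: n1←n0 n2←n0 n3←n2 n4←n2 n5←n3 n6←n2 n7←n0
Join-block Dom:
  n2: preds {n0,n1,n4,n5}: {n0} ∩ {n0,n1} ∩ {n0,n2,n4} ∩ {n0,n2,n3,n5} = {n0}; idom=n0
  n6: preds {n2,n5}: {n0,n2} ∩ {n0,n2,n3,n5} = {n0,n2}; idom=n2
  n7: preds {n0,n1,n5,n6}: {n0} ∩ {n0,n1} ∩ {n0,n2,n3,n5} ∩ {n0,n2,n6} = {n0}; idom=n0

Frontier:
  n2←n0: walk · to n0
  n2←n1: walk n1 to n0
  n2←n4: walk n4→n2 to n0
  n2←n5: walk n5→n3→n2 to n0
  n6←n2: walk · to n2
  n6←n5: walk n5→n3 to n2
  n7←n0: walk · to n0
  n7←n1: walk n1 to n0
  n7←n5: walk n5→n3→n2 to n0
  n7←n6: walk n6→n2 to n0
  DF(n0)=∅
  DF(n1)={n2,n7}
  DF(n2)={n2,n7}
  DF(n3)={n2,n6,n7}
  DF(n4)={n2}
  DF(n5)={n2,n6,n7}
  DF(n6)={n7}
  DF(n7)=∅

φ for m: defs {n0,n1,n5,n7}
  DF⁺ = {n2,n6,n7}

Answer: ["n2", "n6", "n7"]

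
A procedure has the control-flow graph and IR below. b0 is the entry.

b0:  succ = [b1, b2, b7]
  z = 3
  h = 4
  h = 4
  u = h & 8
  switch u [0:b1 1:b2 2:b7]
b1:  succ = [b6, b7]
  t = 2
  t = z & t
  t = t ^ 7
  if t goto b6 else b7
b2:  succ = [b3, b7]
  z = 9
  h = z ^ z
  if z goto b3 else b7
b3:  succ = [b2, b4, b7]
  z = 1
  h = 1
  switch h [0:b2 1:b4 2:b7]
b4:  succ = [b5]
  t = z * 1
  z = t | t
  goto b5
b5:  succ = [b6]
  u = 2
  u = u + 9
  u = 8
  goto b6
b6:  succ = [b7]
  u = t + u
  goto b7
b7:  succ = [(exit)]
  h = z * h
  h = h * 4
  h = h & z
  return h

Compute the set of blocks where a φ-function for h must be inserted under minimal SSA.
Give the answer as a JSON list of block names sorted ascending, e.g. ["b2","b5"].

Answer: ["b2", "b6", "b7"]

Analysis:
idom tree: b1←b0 b2←b0 b3←b2 b4←b3 b5←b4 b6←b0 b7←b0
Dom∩ at merges:
  b2: preds {b0,b3}: {b0} ∩ {b0,b2,b3} = {b0}; idom=b0
  b6: preds {b1,b5}: {b0,b1} ∩ {b0,b2,b3,b4,b5} = {b0}; idom=b0
  b7: preds {b0,b1,b2,b3,b6}: {b0} ∩ {b0,b1} ∩ {b0,b2} ∩ {b0,b2,b3} ∩ {b0,b6} = {b0}; idom=b0

Frontier:
  join b2 pred b0: · stop@b0
  join b2 pred b3: b3→b2 stop@b0
  join b6 pred b1: b1 stop@b0
  join b6 pred b5: b5→b4→b3→b2 stop@b0
  join b7 pred b0: · stop@b0
  join b7 pred b1: b1 stop@b0
  join b7 pred b2: b2 stop@b0
  join b7 pred b3: b3→b2 stop@b0
  join b7 pred b6: b6 stop@b0
  b0 → ∅
  b1 → {b6,b7}
  b2 → {b2,b6,b7}
  b3 → {b2,b6,b7}
  b4 → {b6}
  b5 → {b6}
  b6 → {b7}
  b7 → ∅

φ for h: defs {b0,b2,b3,b7}
  DF⁺ = {b2,b6,b7}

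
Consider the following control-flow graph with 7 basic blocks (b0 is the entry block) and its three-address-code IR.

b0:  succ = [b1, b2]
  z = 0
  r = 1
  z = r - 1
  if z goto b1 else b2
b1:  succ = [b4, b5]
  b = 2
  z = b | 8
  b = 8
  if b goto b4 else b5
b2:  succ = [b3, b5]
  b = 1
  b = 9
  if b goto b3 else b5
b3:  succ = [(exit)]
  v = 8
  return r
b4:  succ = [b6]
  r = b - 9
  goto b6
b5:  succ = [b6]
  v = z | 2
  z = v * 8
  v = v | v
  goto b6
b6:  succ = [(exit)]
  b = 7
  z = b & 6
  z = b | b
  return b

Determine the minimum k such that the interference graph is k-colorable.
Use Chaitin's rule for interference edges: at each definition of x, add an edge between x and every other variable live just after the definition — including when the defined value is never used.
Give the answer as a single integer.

Per-block:
  b0 def {r,z} use ∅
  b1 def {b,z} use ∅
  b2 def {b} use ∅
  b3 def {v} use {r}
  b4 def {r} use {b}
  b5 def {v,z} use {z}
  b6 def {b,z} use ∅

Live sets:
  live b0: ∅→{r,z}
  live b1: ∅→{b,z}
  live b2: {r,z}→{r,z}
  live b3: {r}→∅
  live b4: {b}→∅
  live b5: {z}→∅
  live b6: ∅→∅

Interfere edges:
  b: {r,z}
  r: {b,v,z}
  v: {r,z}
  z: {b,r,v}

Registers:
  {b,r,z} pairwise interfere (3-clique) ⇒ χ ≥ 3
  3-colouring: r0={r}  r1={z}  r2={b,v}
  χ = 3

Answer: 3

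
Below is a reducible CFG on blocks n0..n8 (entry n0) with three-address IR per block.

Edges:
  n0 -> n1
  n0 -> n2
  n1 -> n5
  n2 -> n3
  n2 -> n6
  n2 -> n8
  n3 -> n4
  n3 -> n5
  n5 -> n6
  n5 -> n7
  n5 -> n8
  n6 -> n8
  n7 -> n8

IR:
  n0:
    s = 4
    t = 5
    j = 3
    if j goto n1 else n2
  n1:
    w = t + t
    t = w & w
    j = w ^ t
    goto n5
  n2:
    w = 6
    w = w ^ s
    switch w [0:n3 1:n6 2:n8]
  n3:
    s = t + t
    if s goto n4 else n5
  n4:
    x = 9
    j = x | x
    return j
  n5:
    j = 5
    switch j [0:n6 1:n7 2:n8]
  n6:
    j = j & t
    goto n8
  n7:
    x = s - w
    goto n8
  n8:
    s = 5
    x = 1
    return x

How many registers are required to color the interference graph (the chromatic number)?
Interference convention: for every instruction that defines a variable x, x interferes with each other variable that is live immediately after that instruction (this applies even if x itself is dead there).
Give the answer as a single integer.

Answer: 4

Derivation:
Per-block:
  n0: {j,s,t} / ∅
  n1: {j,t,w} / {t}
  n2: {w} / {s}
  n3: {s} / {t}
  n4: {j,x} / ∅
  n5: {j} / ∅
  n6: {j} / {j,t}
  n7: {x} / {s,w}
  n8: {s,x} / ∅

Liveness:
  n0: in=∅ out={j,s,t}
  n1: in={s,t} out={s,t,w}
  n2: in={j,s,t} out={j,t,w}
  n3: in={t,w} out={s,t,w}
  n4: in=∅ out=∅
  n5: in={s,t,w} out={j,s,t,w}
  n6: in={j,t} out=∅
  n7: in={s,w} out=∅
  n8: in=∅ out=∅

Conflict graph:
  j↔{s,t,w}
  s↔{j,t,w}
  t↔{j,s,w}
  w↔{j,s,t}
  x↔∅

Registers:
  {j,s,t,w} pairwise interfere (4-clique) ⇒ χ ≥ 4
  assign j→c0 s→c1 t→c2 w→c3 x→c0 — no edge inside a register ⇒ χ ≤ 4
  χ = 4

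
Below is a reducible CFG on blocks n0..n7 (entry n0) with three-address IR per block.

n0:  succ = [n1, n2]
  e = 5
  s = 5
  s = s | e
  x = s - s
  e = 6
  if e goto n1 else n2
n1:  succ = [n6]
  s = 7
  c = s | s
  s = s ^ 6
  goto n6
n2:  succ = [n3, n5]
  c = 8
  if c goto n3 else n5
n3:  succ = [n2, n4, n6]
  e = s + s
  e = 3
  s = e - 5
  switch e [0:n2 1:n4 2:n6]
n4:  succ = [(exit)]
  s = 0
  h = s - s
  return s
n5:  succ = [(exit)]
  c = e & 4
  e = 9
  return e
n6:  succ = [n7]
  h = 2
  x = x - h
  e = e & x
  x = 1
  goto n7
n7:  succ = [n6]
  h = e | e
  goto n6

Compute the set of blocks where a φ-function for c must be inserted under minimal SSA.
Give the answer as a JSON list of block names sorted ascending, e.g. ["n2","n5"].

idom tree: n1←n0 n2←n0 n3←n2 n4←n3 n5←n2 n6←n0 n7←n6
Join-block Dom:
  n2: preds {n0,n3}: {n0} ∩ {n0,n2,n3} = {n0}; idom=n0
  n6: preds {n1,n3,n7}: {n0,n1} ∩ {n0,n2,n3} ∩ {n0,n6,n7} = {n0}; idom=n0

DF derivation:
  join n2 pred n0: · stop@n0
  join n2 pred n3: n3→n2 stop@n0
  join n6 pred n1: n1 stop@n0
  join n6 pred n3: n3→n2 stop@n0
  join n6 pred n7: n7→n6 stop@n0
  n0 → ∅
  n1 → {n6}
  n2 → {n2,n6}
  n3 → {n2,n6}
  n4 → ∅
  n5 → ∅
  n6 → {n6}
  n7 → {n6}

φ for c: defs {n1,n2,n5}
  DF⁺ = {n2,n6}

Answer: ["n2", "n6"]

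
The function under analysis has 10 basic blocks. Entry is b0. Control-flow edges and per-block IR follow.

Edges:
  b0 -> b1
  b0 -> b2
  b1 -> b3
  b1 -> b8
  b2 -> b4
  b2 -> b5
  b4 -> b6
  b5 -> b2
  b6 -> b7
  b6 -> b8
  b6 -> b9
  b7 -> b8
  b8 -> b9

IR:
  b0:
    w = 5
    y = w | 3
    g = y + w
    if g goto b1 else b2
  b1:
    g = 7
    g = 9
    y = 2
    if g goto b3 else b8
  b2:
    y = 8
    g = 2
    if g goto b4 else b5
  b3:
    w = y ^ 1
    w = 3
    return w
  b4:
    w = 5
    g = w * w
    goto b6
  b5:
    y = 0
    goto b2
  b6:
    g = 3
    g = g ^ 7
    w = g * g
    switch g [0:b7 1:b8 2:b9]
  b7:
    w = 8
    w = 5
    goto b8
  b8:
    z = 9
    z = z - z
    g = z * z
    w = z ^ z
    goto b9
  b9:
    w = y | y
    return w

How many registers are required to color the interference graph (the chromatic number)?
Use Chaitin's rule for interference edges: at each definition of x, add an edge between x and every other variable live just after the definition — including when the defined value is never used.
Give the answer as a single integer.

Answer: 3

Analysis:
Block summaries:
  b0: def={g,w,y} ue=∅
  b1: def={g,y} ue=∅
  b2: def={g,y} ue=∅
  b3: def={w} ue={y}
  b4: def={g,w} ue=∅
  b5: def={y} ue=∅
  b6: def={g,w} ue=∅
  b7: def={w} ue=∅
  b8: def={g,w,z} ue=∅
  b9: def={w} ue={y}

Live sets:
  b0: in=∅ out=∅
  b1: in=∅ out={y}
  b2: in=∅ out={y}
  b3: in={y} out=∅
  b4: in={y} out={y}
  b5: in=∅ out=∅
  b6: in={y} out={y}
  b7: in={y} out={y}
  b8: in={y} out={y}
  b9: in={y} out=∅

Interfere edges:
  g: {w,y,z}
  w: {g,y}
  y: {g,w,z}
  z: {g,y}

Colouring:
  clique {g,w,y} ⇒ need ≥ 3
  assign g→R0 w→R2 y→R1 z→R2 — no edge inside a register ⇒ χ ≤ 3
  χ = 3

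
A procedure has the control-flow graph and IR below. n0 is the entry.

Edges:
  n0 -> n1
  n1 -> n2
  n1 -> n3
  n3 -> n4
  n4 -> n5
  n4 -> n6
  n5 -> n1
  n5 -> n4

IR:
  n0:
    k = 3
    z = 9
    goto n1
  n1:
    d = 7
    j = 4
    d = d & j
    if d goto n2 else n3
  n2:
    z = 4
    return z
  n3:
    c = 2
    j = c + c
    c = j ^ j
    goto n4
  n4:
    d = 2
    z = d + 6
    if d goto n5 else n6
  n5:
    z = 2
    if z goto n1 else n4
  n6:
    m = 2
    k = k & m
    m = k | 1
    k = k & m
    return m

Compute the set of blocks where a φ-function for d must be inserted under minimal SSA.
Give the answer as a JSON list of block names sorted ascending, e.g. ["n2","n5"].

idom tree: n1←n0 n2←n1 n3←n1 n4←n3 n5←n4 n6←n4
Dom at joins:
  n1: preds {n0,n5}: {n0} ∩ {n0,n1,n3,n4,n5} = {n0}; idom=n0
  n4: preds {n3,n5}: {n0,n1,n3} ∩ {n0,n1,n3,n4,n5} = {n0,n1,n3}; idom=n3

Frontier:
  join n1 pred n0: · stop@n0
  join n1 pred n5: n5→n4→n3→n1 stop@n0
  join n4 pred n3: · stop@n3
  join n4 pred n5: n5→n4 stop@n3
  n0: DF=∅
  n1: DF={n1}
  n2: DF=∅
  n3: DF={n1}
  n4: DF={n1,n4}
  n5: DF={n1,n4}
  n6: DF=∅

φ for d: defs {n1,n4}
  DF⁺ = {n1,n4}

Answer: ["n1", "n4"]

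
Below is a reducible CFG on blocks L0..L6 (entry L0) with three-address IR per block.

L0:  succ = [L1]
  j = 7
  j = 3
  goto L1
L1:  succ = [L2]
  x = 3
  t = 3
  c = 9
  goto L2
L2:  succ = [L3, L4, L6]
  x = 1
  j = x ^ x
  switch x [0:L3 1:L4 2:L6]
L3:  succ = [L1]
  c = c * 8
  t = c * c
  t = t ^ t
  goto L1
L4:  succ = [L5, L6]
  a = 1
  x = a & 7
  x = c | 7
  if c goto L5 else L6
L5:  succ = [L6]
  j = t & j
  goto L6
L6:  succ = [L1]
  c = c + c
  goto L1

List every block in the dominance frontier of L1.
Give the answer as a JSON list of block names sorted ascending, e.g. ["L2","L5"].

idom tree: L1←L0 L2←L1 L3←L2 L4←L2 L5←L4 L6←L2
Dom at joins:
  L1: preds {L0,L3,L6}: {L0} ∩ {L0,L1,L2,L3} ∩ {L0,L1,L2,L6} = {L0}; idom=L0
  L6: preds {L2,L4,L5}: {L0,L1,L2} ∩ {L0,L1,L2,L4} ∩ {L0,L1,L2,L4,L5} = {L0,L1,L2}; idom=L2

DF derivation:
  join L1 pred L0: · stop@L0
  join L1 pred L3: L3→L2→L1 stop@L0
  join L1 pred L6: L6→L2→L1 stop@L0
  join L6 pred L2: · stop@L2
  join L6 pred L4: L4 stop@L2
  join L6 pred L5: L5→L4 stop@L2
  DF(L0)=∅
  DF(L1)={L1}
  DF(L2)={L1}
  DF(L3)={L1}
  DF(L4)={L6}
  DF(L5)={L6}
  DF(L6)={L1}

DF(L1) = ["L1"]

Answer: ["L1"]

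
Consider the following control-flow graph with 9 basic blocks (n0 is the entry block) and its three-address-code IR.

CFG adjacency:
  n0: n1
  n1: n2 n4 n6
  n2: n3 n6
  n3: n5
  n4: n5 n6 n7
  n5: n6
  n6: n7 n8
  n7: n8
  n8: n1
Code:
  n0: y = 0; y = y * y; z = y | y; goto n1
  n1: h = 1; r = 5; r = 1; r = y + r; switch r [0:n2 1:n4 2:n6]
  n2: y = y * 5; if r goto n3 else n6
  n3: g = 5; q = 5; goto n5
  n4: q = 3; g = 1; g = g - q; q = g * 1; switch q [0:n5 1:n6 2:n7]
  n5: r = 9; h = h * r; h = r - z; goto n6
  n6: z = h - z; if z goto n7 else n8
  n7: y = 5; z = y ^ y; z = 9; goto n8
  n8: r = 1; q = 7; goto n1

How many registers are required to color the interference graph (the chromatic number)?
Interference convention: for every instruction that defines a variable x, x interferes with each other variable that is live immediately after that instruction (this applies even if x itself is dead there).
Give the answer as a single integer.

Answer: 5

Analysis:
Block summaries:
  n0 def {y,z} use ∅
  n1 def {h,r} use {y}
  n2 def {y} use {r,y}
  n3 def {g,q} use ∅
  n4 def {g,q} use ∅
  n5 def {h,r} use {h,z}
  n6 def {z} use {h,z}
  n7 def {y,z} use ∅
  n8 def {q,r} use ∅

Liveness:
  n0 li=∅ lo={y,z}
  n1 li={y,z} lo={h,r,y,z}
  n2 li={h,r,y,z} lo={h,y,z}
  n3 li={h,y,z} lo={h,y,z}
  n4 li={h,y,z} lo={h,y,z}
  n5 li={h,y,z} lo={h,y,z}
  n6 li={h,y,z} lo={y,z}
  n7 li=∅ lo={y,z}
  n8 li={y,z} lo={y,z}

Interference:
  g: {h,q,y,z}
  h: {g,q,r,y,z}
  q: {g,h,y,z}
  r: {h,y,z}
  y: {g,h,q,r,z}
  z: {g,h,q,r,y}

Colouring:
  {g,h,q,y,z} pairwise interfere (5-clique) ⇒ χ ≥ 5
  assign g→R3 h→R0 q→R4 r→R3 y→R1 z→R2 — no edge inside a register ⇒ χ ≤ 5
  χ = 5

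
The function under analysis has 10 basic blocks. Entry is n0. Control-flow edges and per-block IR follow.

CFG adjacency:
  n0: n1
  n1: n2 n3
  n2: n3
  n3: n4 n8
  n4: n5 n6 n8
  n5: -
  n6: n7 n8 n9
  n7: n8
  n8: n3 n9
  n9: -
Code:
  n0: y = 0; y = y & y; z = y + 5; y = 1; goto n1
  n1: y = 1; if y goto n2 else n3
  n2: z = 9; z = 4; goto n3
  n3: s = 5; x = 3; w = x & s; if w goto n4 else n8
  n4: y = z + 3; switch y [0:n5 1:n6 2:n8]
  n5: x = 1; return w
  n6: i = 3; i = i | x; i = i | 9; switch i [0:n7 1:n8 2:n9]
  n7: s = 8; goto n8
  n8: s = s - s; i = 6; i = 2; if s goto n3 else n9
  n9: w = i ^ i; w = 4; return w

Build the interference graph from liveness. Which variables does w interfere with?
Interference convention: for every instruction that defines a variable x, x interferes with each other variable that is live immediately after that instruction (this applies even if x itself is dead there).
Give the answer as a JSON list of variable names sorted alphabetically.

Answer: ["s", "x", "y", "z"]

Analysis:
Per-block:
  n0: def={y,z} ue=∅
  n1: def={y} ue=∅
  n2: def={z} ue=∅
  n3: def={s,w,x} ue=∅
  n4: def={y} ue={z}
  n5: def={x} ue={w}
  n6: def={i} ue={x}
  n7: def={s} ue=∅
  n8: def={i,s} ue={s}
  n9: def={w} ue={i}

Liveness:
  n0: in=∅ out={z}
  n1: in={z} out={z}
  n2: in=∅ out={z}
  n3: in={z} out={s,w,x,z}
  n4: in={s,w,x,z} out={s,w,x,z}
  n5: in={w} out=∅
  n6: in={s,x,z} out={i,s,z}
  n7: in={z} out={s,z}
  n8: in={s,z} out={i,z}
  n9: in={i} out=∅

Interfere edges:
  i: {s,x,z}
  s: {i,w,x,y,z}
  w: {s,x,y,z}
  x: {i,s,w,y,z}
  y: {s,w,x,z}
  z: {i,s,w,x,y}

N(w) = ["s", "x", "y", "z"]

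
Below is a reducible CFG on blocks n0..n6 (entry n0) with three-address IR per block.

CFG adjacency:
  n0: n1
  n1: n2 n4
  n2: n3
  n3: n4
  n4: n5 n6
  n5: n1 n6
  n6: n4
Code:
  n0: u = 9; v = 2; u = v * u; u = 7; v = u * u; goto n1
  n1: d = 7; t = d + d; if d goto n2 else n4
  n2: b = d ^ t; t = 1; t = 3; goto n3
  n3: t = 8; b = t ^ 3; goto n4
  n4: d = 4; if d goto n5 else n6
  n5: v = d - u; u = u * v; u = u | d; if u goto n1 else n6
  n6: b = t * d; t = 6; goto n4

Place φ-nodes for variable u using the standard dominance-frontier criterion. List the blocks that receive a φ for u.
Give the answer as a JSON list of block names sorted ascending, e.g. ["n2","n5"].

Answer: ["n1", "n4", "n6"]

Analysis:
idom tree: n1←n0 n2←n1 n3←n2 n4←n1 n5←n4 n6←n4
Dom∩ at merges:
  n1: preds {n0,n5}: {n0} ∩ {n0,n1,n4,n5} = {n0}; idom=n0
  n4: preds {n1,n3,n6}: {n0,n1} ∩ {n0,n1,n2,n3} ∩ {n0,n1,n4,n6} = {n0,n1}; idom=n1
  n6: preds {n4,n5}: {n0,n1,n4} ∩ {n0,n1,n4,n5} = {n0,n1,n4}; idom=n4

DF derivation:
  n1←n0: walk · to n0
  n1←n5: walk n5→n4→n1 to n0
  n4←n1: walk · to n1
  n4←n3: walk n3→n2 to n1
  n4←n6: walk n6→n4 to n1
  n6←n4: walk · to n4
  n6←n5: walk n5 to n4
  n0: DF=∅
  n1: DF={n1}
  n2: DF={n4}
  n3: DF={n4}
  n4: DF={n1,n4}
  n5: DF={n1,n6}
  n6: DF={n4}

φ for u: defs {n0,n5}
  DF⁺ = {n1,n4,n6}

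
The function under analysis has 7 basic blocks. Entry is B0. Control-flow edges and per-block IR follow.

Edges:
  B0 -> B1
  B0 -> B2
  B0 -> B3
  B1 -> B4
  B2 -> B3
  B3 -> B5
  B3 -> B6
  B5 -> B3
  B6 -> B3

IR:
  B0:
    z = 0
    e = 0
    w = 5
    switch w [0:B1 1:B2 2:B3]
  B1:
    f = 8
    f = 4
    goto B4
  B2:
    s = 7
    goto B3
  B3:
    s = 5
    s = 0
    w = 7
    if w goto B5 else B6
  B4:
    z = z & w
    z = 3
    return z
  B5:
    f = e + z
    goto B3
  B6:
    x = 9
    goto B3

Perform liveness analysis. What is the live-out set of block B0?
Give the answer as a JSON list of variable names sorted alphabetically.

Answer: ["e", "w", "z"]

Derivation:
Per-block:
  B0 def {e,w,z} use ∅
  B1 def {f} use ∅
  B2 def {s} use ∅
  B3 def {s,w} use ∅
  B4 def {z} use {w,z}
  B5 def {f} use {e,z}
  B6 def {x} use ∅

Live sets:
  B0: in=∅ out={e,w,z}
  B1: in={w,z} out={w,z}
  B2: in={e,z} out={e,z}
  B3: in={e,z} out={e,z}
  B4: in={w,z} out=∅
  B5: in={e,z} out={e,z}
  B6: in={e,z} out={e,z}

live-out(B0) = ["e", "w", "z"]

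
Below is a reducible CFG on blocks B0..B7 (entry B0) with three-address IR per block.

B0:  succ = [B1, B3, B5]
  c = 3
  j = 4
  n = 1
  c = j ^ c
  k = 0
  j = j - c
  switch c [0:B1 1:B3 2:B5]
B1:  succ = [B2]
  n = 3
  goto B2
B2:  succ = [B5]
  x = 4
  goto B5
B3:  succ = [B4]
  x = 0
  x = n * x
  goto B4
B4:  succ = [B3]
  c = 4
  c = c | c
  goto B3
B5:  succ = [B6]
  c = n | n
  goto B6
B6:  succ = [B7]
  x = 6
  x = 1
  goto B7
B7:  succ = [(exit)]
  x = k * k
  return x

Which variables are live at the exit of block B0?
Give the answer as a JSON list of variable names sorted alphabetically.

Block summaries:
  B0 def {c,j,k,n} use ∅
  B1 def {n} use ∅
  B2 def {x} use ∅
  B3 def {x} use {n}
  B4 def {c} use ∅
  B5 def {c} use {n}
  B6 def {x} use ∅
  B7 def {x} use {k}

Live sets:
  B0: in=∅ out={k,n}
  B1: in={k} out={k,n}
  B2: in={k,n} out={k,n}
  B3: in={n} out={n}
  B4: in={n} out={n}
  B5: in={k,n} out={k}
  B6: in={k} out={k}
  B7: in={k} out=∅

live-out(B0) = ["k", "n"]

Answer: ["k", "n"]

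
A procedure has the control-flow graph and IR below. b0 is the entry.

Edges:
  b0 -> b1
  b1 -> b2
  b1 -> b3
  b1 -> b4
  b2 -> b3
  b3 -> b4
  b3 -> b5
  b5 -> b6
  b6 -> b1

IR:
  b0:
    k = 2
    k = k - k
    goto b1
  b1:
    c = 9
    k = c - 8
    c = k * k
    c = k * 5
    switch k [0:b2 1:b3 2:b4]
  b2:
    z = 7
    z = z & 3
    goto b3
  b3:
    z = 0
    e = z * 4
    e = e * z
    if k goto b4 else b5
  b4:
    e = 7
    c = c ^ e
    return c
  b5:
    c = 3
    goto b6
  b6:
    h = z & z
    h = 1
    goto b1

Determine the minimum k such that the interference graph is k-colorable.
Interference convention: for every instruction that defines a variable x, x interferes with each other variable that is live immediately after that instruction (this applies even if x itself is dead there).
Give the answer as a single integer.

Answer: 4

Working:
Per-block:
  b0 def {k} use ∅
  b1 def {c,k} use ∅
  b2 def {z} use ∅
  b3 def {e,z} use {k}
  b4 def {c,e} use {c}
  b5 def {c} use ∅
  b6 def {h} use {z}

Liveness:
  b0 li=∅ lo=∅
  b1 li=∅ lo={c,k}
  b2 li={c,k} lo={c,k}
  b3 li={c,k} lo={c,z}
  b4 li={c} lo=∅
  b5 li={z} lo={z}
  b6 li={z} lo=∅

Interference:
  c↔{e,k,z}
  e↔{c,k,z}
  h↔∅
  k↔{c,e,z}
  z↔{c,e,k}

Colouring:
  lower bound: {c,e,k,z} mutually conflict ⇒ χ ≥ 4
  assign c→R0 e→R1 h→R0 k→R2 z→R3 — no edge inside a register ⇒ χ ≤ 4
  χ = 4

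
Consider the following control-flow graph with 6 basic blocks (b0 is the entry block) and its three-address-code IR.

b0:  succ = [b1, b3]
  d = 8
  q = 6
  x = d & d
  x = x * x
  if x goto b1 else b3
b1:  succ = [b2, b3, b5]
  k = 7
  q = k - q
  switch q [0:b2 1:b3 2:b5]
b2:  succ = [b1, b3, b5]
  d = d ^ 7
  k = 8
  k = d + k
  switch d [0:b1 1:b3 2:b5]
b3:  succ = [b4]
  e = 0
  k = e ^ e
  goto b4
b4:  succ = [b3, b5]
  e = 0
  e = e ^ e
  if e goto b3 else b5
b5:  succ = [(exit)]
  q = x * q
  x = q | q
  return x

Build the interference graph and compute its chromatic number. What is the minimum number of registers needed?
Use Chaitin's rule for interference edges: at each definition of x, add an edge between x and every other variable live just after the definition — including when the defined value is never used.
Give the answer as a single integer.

Answer: 4

Derivation:
def/use:
  b0: def={d,q,x} ue=∅
  b1: def={k,q} ue={q}
  b2: def={d,k} ue={d}
  b3: def={e,k} ue=∅
  b4: def={e} ue=∅
  b5: def={q,x} ue={q,x}

Live sets:
  b0: in=∅ out={d,q,x}
  b1: in={d,q,x} out={d,q,x}
  b2: in={d,q,x} out={d,q,x}
  b3: in={q,x} out={q,x}
  b4: in={q,x} out={q,x}
  b5: in={q,x} out=∅

Interfere edges:
  d: {k,q,x}
  e: {q,x}
  k: {d,q,x}
  q: {d,e,k,x}
  x: {d,e,k,q}

Colouring:
  clique {d,k,q,x} ⇒ need ≥ 4
  assign d→R2 e→R2 k→R3 q→R0 x→R1 — no edge inside a register ⇒ χ ≤ 4
  χ = 4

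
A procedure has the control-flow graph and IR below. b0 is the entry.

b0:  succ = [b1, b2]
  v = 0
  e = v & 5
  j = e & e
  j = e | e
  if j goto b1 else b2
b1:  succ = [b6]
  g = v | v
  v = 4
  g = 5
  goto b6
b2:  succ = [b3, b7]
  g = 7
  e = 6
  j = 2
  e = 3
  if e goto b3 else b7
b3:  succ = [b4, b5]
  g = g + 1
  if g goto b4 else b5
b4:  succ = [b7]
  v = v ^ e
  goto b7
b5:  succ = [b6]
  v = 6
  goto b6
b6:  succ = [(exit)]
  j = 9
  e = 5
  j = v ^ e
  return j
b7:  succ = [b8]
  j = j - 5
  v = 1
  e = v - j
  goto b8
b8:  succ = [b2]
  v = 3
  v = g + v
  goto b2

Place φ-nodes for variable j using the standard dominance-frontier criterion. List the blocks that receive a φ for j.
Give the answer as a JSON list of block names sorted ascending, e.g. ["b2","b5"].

Answer: ["b2", "b6"]

Analysis:
idom tree: b1←b0 b2←b0 b3←b2 b4←b3 b5←b3 b6←b0 b7←b2 b8←b7
Dom∩ at merges:
  b2: preds {b0,b8}: {b0} ∩ {b0,b2,b7,b8} = {b0}; idom=b0
  b6: preds {b1,b5}: {b0,b1} ∩ {b0,b2,b3,b5} = {b0}; idom=b0
  b7: preds {b2,b4}: {b0,b2} ∩ {b0,b2,b3,b4} = {b0,b2}; idom=b2

Frontier:
  join b2 pred b0: · stop@b0
  join b2 pred b8: b8→b7→b2 stop@b0
  join b6 pred b1: b1 stop@b0
  join b6 pred b5: b5→b3→b2 stop@b0
  join b7 pred b2: · stop@b2
  join b7 pred b4: b4→b3 stop@b2
  b0 → ∅
  b1 → {b6}
  b2 → {b2,b6}
  b3 → {b6,b7}
  b4 → {b7}
  b5 → {b6}
  b6 → ∅
  b7 → {b2}
  b8 → {b2}

φ for j: defs {b0,b2,b6,b7}
  DF⁺ = {b2,b6}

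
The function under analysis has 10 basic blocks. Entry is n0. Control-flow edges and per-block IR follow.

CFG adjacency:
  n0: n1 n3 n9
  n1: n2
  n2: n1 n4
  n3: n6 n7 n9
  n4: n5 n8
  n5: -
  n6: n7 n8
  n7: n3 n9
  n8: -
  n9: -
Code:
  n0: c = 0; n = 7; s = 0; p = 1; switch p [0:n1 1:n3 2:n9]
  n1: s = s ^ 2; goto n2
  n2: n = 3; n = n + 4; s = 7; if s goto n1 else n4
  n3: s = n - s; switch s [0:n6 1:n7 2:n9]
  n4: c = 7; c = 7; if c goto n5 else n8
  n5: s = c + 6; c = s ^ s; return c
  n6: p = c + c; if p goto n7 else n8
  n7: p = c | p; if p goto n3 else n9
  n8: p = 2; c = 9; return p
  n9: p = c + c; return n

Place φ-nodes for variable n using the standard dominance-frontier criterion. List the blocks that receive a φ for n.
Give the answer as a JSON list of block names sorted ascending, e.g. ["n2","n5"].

idom tree: n1←n0 n2←n1 n3←n0 n4←n2 n5←n4 n6←n3 n7←n3 n8←n0 n9←n0
Dom∩ at merges:
  n1: preds {n0,n2}: {n0} ∩ {n0,n1,n2} = {n0}; idom=n0
  n3: preds {n0,n7}: {n0} ∩ {n0,n3,n7} = {n0}; idom=n0
  n7: preds {n3,n6}: {n0,n3} ∩ {n0,n3,n6} = {n0,n3}; idom=n3
  n8: preds {n4,n6}: {n0,n1,n2,n4} ∩ {n0,n3,n6} = {n0}; idom=n0
  n9: preds {n0,n3,n7}: {n0} ∩ {n0,n3} ∩ {n0,n3,n7} = {n0}; idom=n0

DF walk-up:
  n1←n0: walk · to n0
  n1←n2: walk n2→n1 to n0
  n3←n0: walk · to n0
  n3←n7: walk n7→n3 to n0
  n7←n3: walk · to n3
  n7←n6: walk n6 to n3
  n8←n4: walk n4→n2→n1 to n0
  n8←n6: walk n6→n3 to n0
  n9←n0: walk · to n0
  n9←n3: walk n3 to n0
  n9←n7: walk n7→n3 to n0
  DF(n0)=∅
  DF(n1)={n1,n8}
  DF(n2)={n1,n8}
  DF(n3)={n3,n8,n9}
  DF(n4)={n8}
  DF(n5)=∅
  DF(n6)={n7,n8}
  DF(n7)={n3,n9}
  DF(n8)=∅
  DF(n9)=∅

φ for n: defs {n0,n2}
  DF⁺ = {n1,n8}

Answer: ["n1", "n8"]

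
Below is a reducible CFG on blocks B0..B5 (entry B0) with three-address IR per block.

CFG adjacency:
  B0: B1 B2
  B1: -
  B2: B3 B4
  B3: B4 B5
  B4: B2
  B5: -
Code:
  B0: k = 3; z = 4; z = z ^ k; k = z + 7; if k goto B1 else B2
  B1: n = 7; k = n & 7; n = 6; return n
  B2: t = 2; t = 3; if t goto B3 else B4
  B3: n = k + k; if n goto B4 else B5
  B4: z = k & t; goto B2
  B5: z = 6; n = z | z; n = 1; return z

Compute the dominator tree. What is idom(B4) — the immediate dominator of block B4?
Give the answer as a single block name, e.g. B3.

Answer: B2

Working:
idom tree: B1←B0 B2←B0 B3←B2 B4←B2 B5←B3
Dom at joins:
  B2: preds {B0,B4}: {B0} ∩ {B0,B2,B4} = {B0}; idom=B0
  B4: preds {B2,B3}: {B0,B2} ∩ {B0,B2,B3} = {B0,B2}; idom=B2

idom(B4) = B2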